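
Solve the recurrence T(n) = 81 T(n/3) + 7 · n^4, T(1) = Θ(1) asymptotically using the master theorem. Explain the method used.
T(n) = Θ(n^4 log n)

log_3 81 = 4, and f(n) = 7 · n^4 = Θ(n^(log_3 81)). This is Case 2 of the master theorem: T(n) = Θ(f(n) · log n) = Θ(n^4 log n).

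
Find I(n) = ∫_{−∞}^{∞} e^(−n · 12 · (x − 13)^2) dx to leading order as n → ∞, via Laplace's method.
I(n) = sqrt(π/(12n))

Here φ(x) = 12 · (x − 13)^2 has its unique minimum at x* = 13 with φ(x*) = 0 and φ''(x*) = 24. Laplace's method gives
  I(n) ~ e^(−n φ(x*)) · sqrt(2π / (n · φ''(x*))) = sqrt(2π / (24n)) = sqrt(π/(12n)).
This is exact: substituting u = (x − 13)·sqrt(12n) gives I(n) = (1/sqrt(12n)) ∫_{−∞}^{∞} e^(−u^2) du = sqrt(π/(12n)).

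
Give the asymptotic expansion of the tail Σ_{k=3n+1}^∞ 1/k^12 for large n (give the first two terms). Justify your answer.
Σ_{k>3n} 1/k^12 = 1/(11 · (3n)^11) − 1/(2 · (3n)^12) + O(1/(3n)^13)

Compare to the integral: ∫_{3n}^∞ x^(−12) dx = [−x^(−11)/11]_{3n}^∞ = 1/((12−1)·(3n)^11). The Euler-Maclaurin correction adds −f(3n)/2 = −1/(2·(3n)^12). Euler-Maclaurin then gives
  Σ_{k>3n} 1/k^12 = ∫_{3n}^∞ dx/x^12 − 1/(2·(3n)^12) + O(1/(3n)^13).
(Equivalently this is ζ(12) − Σ_{k≤3n} 1/k^12.)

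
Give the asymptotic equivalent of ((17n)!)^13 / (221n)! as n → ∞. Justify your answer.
((17n)!)^13/(221n)! ~ ((2π·17n)^(12/2) / sqrt(13)) · 13^(−13·17n)  →  0

Write N = 17n. Stirling: N! ~ sqrt(2π N)(N/e)^N and (13N)! ~ sqrt(2π·13N)·(13N/e)^(13N).
  (N!)^13/(13N)! ~ (2π N)^(13/2) (N/e)^(13N) / [sqrt(2π·13N) (13N/e)^(13N)]
     = (2π N)^(13/2) / sqrt(2π·13N) · (N/(13N))^(13N)
     = (2π N)^((13−1)/2) / sqrt(13) · 13^(−13N).
Since 13^13 > 1, the factor 13^(−13N) decays exponentially, so the ratio → 0. Substituting N = 17n gives the stated form.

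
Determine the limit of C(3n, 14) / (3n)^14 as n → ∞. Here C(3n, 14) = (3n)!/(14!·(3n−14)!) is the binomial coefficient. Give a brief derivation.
lim = 1/14! = 1/87178291200

With N = 3n → ∞: C(N, 14) / N^14 = [N(N−1)…(N−13)] / (14! · N^14) = (1/14!) · 1 · (1 − 1/(3n)) · … · (1 − 13/(3n)). Each factor → 1 as N → ∞, so the limit is 1/14! = 1/87178291200.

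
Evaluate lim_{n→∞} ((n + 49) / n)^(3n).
lim = e^147

Rewrite as (1 + 49/n)^(3n). By the standard limit (1 + x/n)^n → e^x, we have (1 + 49/n)^n → e^49, and raising to the 3rd power gives e^147.
More precisely, ln[(1 + 49/n)^(3n)] = 3n · ln(1 + 49/n) = 3n · (49/n + O(1/n^2)) = 147 + O(1/n) → 147.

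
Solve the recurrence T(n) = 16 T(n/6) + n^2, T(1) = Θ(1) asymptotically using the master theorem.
T(n) = Θ(n^2)

log_6 16 ≈ 1.547. f(n) = n^2 dominates n^(log_6 16) since 2 > 1.547, and the regularity condition a·f(n/b) = 16·(n/6)^2 = (16/36)·n^2 ≤ c·f(n) holds with c = 16/36 ≈ 0.444 < 1. So this is Case 3: T(n) = Θ(f(n)) = Θ(n^2).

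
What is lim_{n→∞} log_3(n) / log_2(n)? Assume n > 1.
lim = ln(2) / ln(3) = log_3(2)

Change of base: log_3(n) = ln n / ln 3 and log_2(n) = ln n / ln 2. The ratio is (ln n / ln 3) · (ln 2 / ln n) = ln 2 / ln 3, a constant independent of n. So the limit is ln 2 / ln 3 = log_3(2).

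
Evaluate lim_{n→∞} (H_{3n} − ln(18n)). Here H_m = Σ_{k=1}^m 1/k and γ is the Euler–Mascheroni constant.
lim = −ln 6 + γ

By Euler-Maclaurin, H_m = ln m + γ + O(1/m). So
  H_{3n} − ln(18n) = ln(3n) + γ − ln(18n) + O(1/n)
                       = ln(3/18) + γ + O(1/n).
Hence the limit is ln(3/18) + γ (= −ln 6).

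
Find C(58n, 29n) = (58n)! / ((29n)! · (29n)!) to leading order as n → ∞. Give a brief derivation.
C(58n, 29n) ~ (4)^(29n) · sqrt(1/(π·29n))

Write N = 29n. Apply Stirling to each factorial:
  (2N)! ~ sqrt(2π·2N) · (2N/e)^(2N),
  N! ~ sqrt(2π N) · (N/e)^N,
  (1N)! ~ sqrt(2π·1N) · (1N/e)^(1N).
The exponential factors combine to (2N)^(2N) / (N^N · (1N)^(1N)) = 2^(2N)/1^(1N) = (2^2/1^1)^N = (4)^N.
The square-root prefactors combine to sqrt(2π·2N) / (sqrt(2π N)·sqrt(2π·1N)) = sqrt(2 / (2π·1·N)) = sqrt(1/(π·29n)).
Substituting N = 29n: C(58n, 29n) ~ (4)^(29n) · sqrt(1/(π·29n)).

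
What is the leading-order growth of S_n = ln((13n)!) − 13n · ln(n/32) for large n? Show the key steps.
S_n ~ 13n · (ln 416 − 1) + O(ln n)

Stirling: ln((13n)!) = 13n ln(13n) − 13n + O(ln n).
  S_n = 13n ln(13n) − 13n − 13n ln(n/32) + O(ln n)
      = 13n ln(13n) − 13n ln n + 13n ln 32 − 13n + O(ln n)
      = 13n ln 13 + 13n ln 32 − 13n + O(ln n)
      = 13n (ln 416 − 1) + O(ln n).
Numerically ln(416) − 1 ≈ 5.0307.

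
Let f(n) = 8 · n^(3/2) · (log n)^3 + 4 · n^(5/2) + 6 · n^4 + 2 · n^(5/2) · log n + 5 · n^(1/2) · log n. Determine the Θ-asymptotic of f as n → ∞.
f(n) ∈ Θ(n^4)

Compare the terms by growth order. For large n, n^a · (log n)^b dominates n^a' · (log n)^b' iff a > a', or (a = a' and b > b'). Ranking the 5 terms shows the dominant one is 6 · n^4. Hence f(n) ∈ Θ(n^4).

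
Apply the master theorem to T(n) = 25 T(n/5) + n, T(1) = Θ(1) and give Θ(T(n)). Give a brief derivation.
T(n) = Θ(n^2)

Master theorem: compare f(n) = n to n^(log_5 25) where log_5 25 = 2. Since 1 < log_5 25, we have f(n) = O(n^(log_5 25 − ε)) for some ε > 0 — Case 1. Hence T(n) = Θ(n^(log_5 25)) = Θ(n^2).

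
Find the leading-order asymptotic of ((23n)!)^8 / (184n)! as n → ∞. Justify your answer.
((23n)!)^8/(184n)! ~ ((2π·23n)^(7/2) / sqrt(8)) · 8^(−8·23n)  →  0

Write N = 23n. Stirling: N! ~ sqrt(2π N)(N/e)^N and (8N)! ~ sqrt(2π·8N)·(8N/e)^(8N).
  (N!)^8/(8N)! ~ (2π N)^(8/2) (N/e)^(8N) / [sqrt(2π·8N) (8N/e)^(8N)]
     = (2π N)^(8/2) / sqrt(2π·8N) · (N/(8N))^(8N)
     = (2π N)^((8−1)/2) / sqrt(8) · 8^(−8N).
Since 8^8 > 1, the factor 8^(−8N) decays exponentially, so the ratio → 0. Substituting N = 23n gives the stated form.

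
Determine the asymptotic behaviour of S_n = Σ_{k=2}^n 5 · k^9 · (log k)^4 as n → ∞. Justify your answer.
S_n ~ n^10 · (log n)^4 / 2

By integral comparison, S_n = ∫_1^n 5 · x^9 · (log x)^4 dx + O(n^9 · (log n)^4). For the integral, the leading term of ∫_1^n x^9 (log x)^4 dx is n^10/10 · (log n)^4 (by repeated integration by parts; each step lowers the log-exponent and produces a relatively O(1/log n) correction). Hence S_n ~ n^10 · (log n)^4 / 2.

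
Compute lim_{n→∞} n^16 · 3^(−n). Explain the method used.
lim = 0

Exponentials with base > 1 dominate every fixed polynomial: for any fixed c, n^c / 3^n → 0 as n → ∞ (e.g. by the ratio test, or by writing 3^n = e^(n ln 3) and noting e^(n ln 3) / n^c → ∞). Hence n^16 · 3^(−n) = n^16 / 3^n → 0.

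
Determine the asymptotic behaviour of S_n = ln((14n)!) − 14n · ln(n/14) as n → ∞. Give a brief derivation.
S_n ~ 14n · (ln 196 − 1) + O(ln n)

Stirling: ln((14n)!) = 14n ln(14n) − 14n + O(ln n).
  S_n = 14n ln(14n) − 14n − 14n ln(n/14) + O(ln n)
      = 14n ln(14n) − 14n ln n + 14n ln 14 − 14n + O(ln n)
      = 14n ln 14 + 14n ln 14 − 14n + O(ln n)
      = 14n (ln 196 − 1) + O(ln n).
Numerically ln(196) − 1 ≈ 4.2781.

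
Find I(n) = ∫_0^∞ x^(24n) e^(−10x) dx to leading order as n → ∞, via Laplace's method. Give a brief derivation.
I(n) ~ (sqrt(2π·24n) / 10) · (24n/(10e))^(24n)

Write the integrand as exp(24n ln x − 10x) and set f(x) = 24n ln x − 10x. Then f'(x) = 24n/x − 10 = 0 at x* = 24n/10, and f''(x*) = −24n/x*^2 = −10^2/(24n). Laplace's method (interior maximum) gives
  I(n) ~ e^(f(x*)) · sqrt(2π / |f''(x*)|)
        = exp(24n ln(24n/10) − 24n) · sqrt(2π · 24n / 10^2)
        = (24n/10)^(24n) e^(−24n) · sqrt(2π·24n) / 10
        = (sqrt(2π·24n) / 10) · (24n/(10e))^(24n).
This matches Γ(24n+1)/10^(24n+1) with Stirling applied to Γ.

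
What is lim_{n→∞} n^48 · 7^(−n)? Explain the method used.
lim = 0

Exponentials with base > 1 dominate every fixed polynomial: for any fixed c, n^c / 7^n → 0 as n → ∞ (e.g. by the ratio test, or by writing 7^n = e^(n ln 7) and noting e^(n ln 7) / n^c → ∞). Hence n^48 · 7^(−n) = n^48 / 7^n → 0.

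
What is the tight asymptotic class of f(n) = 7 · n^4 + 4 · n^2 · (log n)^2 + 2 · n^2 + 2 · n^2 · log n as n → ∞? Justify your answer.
f(n) ∈ Θ(n^4)

Compare the terms by growth order. For large n, n^a · (log n)^b dominates n^a' · (log n)^b' iff a > a', or (a = a' and b > b'). Ranking the 4 terms shows the dominant one is 7 · n^4. Hence f(n) ∈ Θ(n^4).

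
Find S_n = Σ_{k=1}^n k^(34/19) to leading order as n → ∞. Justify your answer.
S_n ~ (19/53) · n^(53/19)

Integral comparison: Σ_{k=1}^n k^(34/19) = ∫_0^n x^(34/19) dx + O(n^(34/19)). The integral is n^(1 + 34/19) / (1 + 34/19) = n^((34+19)/19) / ((34+19)/19) = (19/53) · n^(53/19).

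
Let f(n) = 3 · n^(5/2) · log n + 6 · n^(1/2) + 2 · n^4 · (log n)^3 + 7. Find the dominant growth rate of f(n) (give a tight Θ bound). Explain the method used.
f(n) ∈ Θ(n^4 · (log n)^3)

Compare the terms by growth order. For large n, n^a · (log n)^b dominates n^a' · (log n)^b' iff a > a', or (a = a' and b > b'). Ranking the 4 terms shows the dominant one is 2 · n^4 · (log n)^3. Hence f(n) ∈ Θ(n^4 · (log n)^3).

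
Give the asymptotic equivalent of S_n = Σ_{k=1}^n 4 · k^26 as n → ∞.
S_n ~ 4 · n^27 / 27

By integral comparison (Euler-Maclaurin), Σ_{k=1}^n 4 · k^26 = 4 · ∫_0^n x^26 dx + O(n^26) = 4 · n^27/27 + O(n^26). (Equivalently, Faulhaber's formula gives the same leading term.)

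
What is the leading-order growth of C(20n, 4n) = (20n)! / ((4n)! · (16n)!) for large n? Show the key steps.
C(20n, 4n) ~ (3125/256)^(4n) · sqrt(5/(8π·4n))

Write N = 4n. Apply Stirling to each factorial:
  (5N)! ~ sqrt(2π·5N) · (5N/e)^(5N),
  N! ~ sqrt(2π N) · (N/e)^N,
  (4N)! ~ sqrt(2π·4N) · (4N/e)^(4N).
The exponential factors combine to (5N)^(5N) / (N^N · (4N)^(4N)) = 5^(5N)/4^(4N) = (5^5/4^4)^N = (3125/256)^N.
The square-root prefactors combine to sqrt(2π·5N) / (sqrt(2π N)·sqrt(2π·4N)) = sqrt(5 / (2π·4·N)) = sqrt(5/(8π·4n)).
Substituting N = 4n: C(20n, 4n) ~ (3125/256)^(4n) · sqrt(5/(8π·4n)).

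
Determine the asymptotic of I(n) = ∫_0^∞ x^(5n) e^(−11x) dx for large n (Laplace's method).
I(n) ~ (sqrt(2π·5n) / 11) · (5n/(11e))^(5n)

Write the integrand as exp(5n ln x − 11x) and set f(x) = 5n ln x − 11x. Then f'(x) = 5n/x − 11 = 0 at x* = 5n/11, and f''(x*) = −5n/x*^2 = −11^2/(5n). Laplace's method (interior maximum) gives
  I(n) ~ e^(f(x*)) · sqrt(2π / |f''(x*)|)
        = exp(5n ln(5n/11) − 5n) · sqrt(2π · 5n / 11^2)
        = (5n/11)^(5n) e^(−5n) · sqrt(2π·5n) / 11
        = (sqrt(2π·5n) / 11) · (5n/(11e))^(5n).
This matches Γ(5n+1)/11^(5n+1) with Stirling applied to Γ.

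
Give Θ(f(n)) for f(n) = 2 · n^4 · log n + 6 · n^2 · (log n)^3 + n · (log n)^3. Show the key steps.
f(n) ∈ Θ(n^4 · log n)

Compare the terms by growth order. For large n, n^a · (log n)^b dominates n^a' · (log n)^b' iff a > a', or (a = a' and b > b'). Ranking the 3 terms shows the dominant one is 2 · n^4 · log n. Hence f(n) ∈ Θ(n^4 · log n).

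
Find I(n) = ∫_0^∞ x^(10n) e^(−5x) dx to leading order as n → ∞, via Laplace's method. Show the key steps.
I(n) ~ (sqrt(2π·10n) / 5) · (10n/(5e))^(10n)

Write the integrand as exp(10n ln x − 5x) and set f(x) = 10n ln x − 5x. Then f'(x) = 10n/x − 5 = 0 at x* = 10n/5, and f''(x*) = −10n/x*^2 = −5^2/(10n). Laplace's method (interior maximum) gives
  I(n) ~ e^(f(x*)) · sqrt(2π / |f''(x*)|)
        = exp(10n ln(10n/5) − 10n) · sqrt(2π · 10n / 5^2)
        = (10n/5)^(10n) e^(−10n) · sqrt(2π·10n) / 5
        = (sqrt(2π·10n) / 5) · (10n/(5e))^(10n).
This matches Γ(10n+1)/5^(10n+1) with Stirling applied to Γ.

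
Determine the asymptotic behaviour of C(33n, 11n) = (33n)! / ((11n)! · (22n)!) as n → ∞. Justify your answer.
C(33n, 11n) ~ (27/4)^(11n) · sqrt(3/(4π·11n))

Write N = 11n. Apply Stirling to each factorial:
  (3N)! ~ sqrt(2π·3N) · (3N/e)^(3N),
  N! ~ sqrt(2π N) · (N/e)^N,
  (2N)! ~ sqrt(2π·2N) · (2N/e)^(2N).
The exponential factors combine to (3N)^(3N) / (N^N · (2N)^(2N)) = 3^(3N)/2^(2N) = (3^3/2^2)^N = (27/4)^N.
The square-root prefactors combine to sqrt(2π·3N) / (sqrt(2π N)·sqrt(2π·2N)) = sqrt(3 / (2π·2·N)) = sqrt(3/(4π·11n)).
Substituting N = 11n: C(33n, 11n) ~ (27/4)^(11n) · sqrt(3/(4π·11n)).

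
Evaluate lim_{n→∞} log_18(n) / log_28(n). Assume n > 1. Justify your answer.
lim = ln(28) / ln(18) = log_18(28)

Change of base: log_18(n) = ln n / ln 18 and log_28(n) = ln n / ln 28. The ratio is (ln n / ln 18) · (ln 28 / ln n) = ln 28 / ln 18, a constant independent of n. So the limit is ln 28 / ln 18 = log_18(28).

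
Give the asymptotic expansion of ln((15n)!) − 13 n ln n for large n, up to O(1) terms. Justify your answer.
ln((15n)!) − 13 n ln n = 2 n ln n + 15(ln 15 − 1) n + (1/2) ln(2π·15n) + O(1/n)

Stirling: ln((15n)!) = 15n ln(15n) − 15n + (1/2) ln(2π·15n) + O(1/n).
Expand 15n ln(15n) = 15n (ln n + ln 15) = 15n ln n + 15n ln 15.
Subtract 13n ln n: leading term is (15 − 13) n ln n = 2 n ln n. The next term is 15n ln 15 − 15n = 15(ln 15 − 1) n. Then the (1/2) ln(2π·15n) correction.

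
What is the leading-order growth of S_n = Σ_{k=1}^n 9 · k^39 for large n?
S_n ~ 9 · n^40 / 40

By integral comparison (Euler-Maclaurin), Σ_{k=1}^n 9 · k^39 = 9 · ∫_0^n x^39 dx + O(n^39) = 9 · n^40/40 + O(n^39). (Equivalently, Faulhaber's formula gives the same leading term.)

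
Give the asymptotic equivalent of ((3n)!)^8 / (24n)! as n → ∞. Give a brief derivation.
((3n)!)^8/(24n)! ~ ((2π·3n)^(7/2) / sqrt(8)) · 8^(−8·3n)  →  0

Write N = 3n. Stirling: N! ~ sqrt(2π N)(N/e)^N and (8N)! ~ sqrt(2π·8N)·(8N/e)^(8N).
  (N!)^8/(8N)! ~ (2π N)^(8/2) (N/e)^(8N) / [sqrt(2π·8N) (8N/e)^(8N)]
     = (2π N)^(8/2) / sqrt(2π·8N) · (N/(8N))^(8N)
     = (2π N)^((8−1)/2) / sqrt(8) · 8^(−8N).
Since 8^8 > 1, the factor 8^(−8N) decays exponentially, so the ratio → 0. Substituting N = 3n gives the stated form.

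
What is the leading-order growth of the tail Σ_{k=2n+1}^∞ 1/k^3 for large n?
Σ_{k>2n} 1/k^3 ~ 1/(2 · (2n)^2)

Compare to the integral: ∫_{2n}^∞ x^(−3) dx = [−x^(−2)/2]_{2n}^∞ = 1/((3−1)·(2n)^2). Euler-Maclaurin then gives
  Σ_{k>2n} 1/k^3 = ∫_{2n}^∞ dx/x^3 − 1/(2·(2n)^3) + O(1/(2n)^4).
(Equivalently this is ζ(3) − Σ_{k≤2n} 1/k^3.)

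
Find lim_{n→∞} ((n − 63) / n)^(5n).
lim = e^(−315)

Rewrite as (1 − 63/n)^(5n). By the standard limit (1 + x/n)^n → e^x, we have (1 − 63/n)^n → e^(−63), and raising to the 5th power gives e^(−315).
More precisely, ln[(1 − 63/n)^(5n)] = 5n · ln(1 − 63/n) = 5n · (-63/n + O(1/n^2)) = -315 + O(1/n) → -315.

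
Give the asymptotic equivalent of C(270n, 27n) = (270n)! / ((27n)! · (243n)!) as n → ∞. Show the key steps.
C(270n, 27n) ~ (10000000000/387420489)^(27n) · sqrt(5/(9π·27n))

Write N = 27n. Apply Stirling to each factorial:
  (10N)! ~ sqrt(2π·10N) · (10N/e)^(10N),
  N! ~ sqrt(2π N) · (N/e)^N,
  (9N)! ~ sqrt(2π·9N) · (9N/e)^(9N).
The exponential factors combine to (10N)^(10N) / (N^N · (9N)^(9N)) = 10^(10N)/9^(9N) = (10^10/9^9)^N = (10000000000/387420489)^N.
The square-root prefactors combine to sqrt(2π·10N) / (sqrt(2π N)·sqrt(2π·9N)) = sqrt(10 / (2π·9·N)) = sqrt(5/(9π·27n)).
Substituting N = 27n: C(270n, 27n) ~ (10000000000/387420489)^(27n) · sqrt(5/(9π·27n)).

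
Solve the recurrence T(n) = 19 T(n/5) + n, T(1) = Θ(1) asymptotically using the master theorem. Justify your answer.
T(n) = Θ(n^(log_5 19))

Master theorem: compare f(n) = n to n^(log_5 19) where log_5 19 ≈ 1.829. Since 1 < log_5 19, we have f(n) = O(n^(log_5 19 − ε)) for some ε > 0 — Case 1. Hence T(n) = Θ(n^(log_5 19)).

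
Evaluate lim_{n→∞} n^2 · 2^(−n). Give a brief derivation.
lim = 0

Exponentials with base > 1 dominate every fixed polynomial: for any fixed c, n^c / 2^n → 0 as n → ∞ (e.g. by the ratio test, or by writing 2^n = e^(n ln 2) and noting e^(n ln 2) / n^c → ∞). Hence n^2 · 2^(−n) = n^2 / 2^n → 0.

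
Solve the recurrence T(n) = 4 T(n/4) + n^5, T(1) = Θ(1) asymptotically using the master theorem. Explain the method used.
T(n) = Θ(n^5)

log_4 4 ≈ 1.000. f(n) = n^5 dominates n^(log_4 4) since 5 > 1.000, and the regularity condition a·f(n/b) = 4·(n/4)^5 = (4/1024)·n^5 ≤ c·f(n) holds with c = 4/1024 ≈ 0.00391 < 1. So this is Case 3: T(n) = Θ(f(n)) = Θ(n^5).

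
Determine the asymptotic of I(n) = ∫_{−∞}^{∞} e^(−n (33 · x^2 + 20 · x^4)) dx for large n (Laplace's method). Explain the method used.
I(n) ~ sqrt(π/(33n))

φ(x) = 33 · x^2 + 20 · x^4 has its unique global minimum at x* = 0 (since φ'(x) = 66x + 80x^3 = 0 only at x = 0 for real x with both coefficients positive, and φ → ∞ as |x| → ∞). At x* = 0, φ(0) = 0 and φ''(0) = 66. Laplace's method then gives
  I(n) ~ sqrt(2π / (n · φ''(0))) · e^(−n φ(0)) = sqrt(2π / (66n)) = sqrt(π/(33n)).
The 20 · x^4 term contributes only at subleading order (an O(1/n) relative correction).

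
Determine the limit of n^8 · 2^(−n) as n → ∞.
lim = 0

Exponentials with base > 1 dominate every fixed polynomial: for any fixed c, n^c / 2^n → 0 as n → ∞ (e.g. by the ratio test, or by writing 2^n = e^(n ln 2) and noting e^(n ln 2) / n^c → ∞). Hence n^8 · 2^(−n) = n^8 / 2^n → 0.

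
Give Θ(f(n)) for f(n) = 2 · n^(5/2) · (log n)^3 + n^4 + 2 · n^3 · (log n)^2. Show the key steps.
f(n) ∈ Θ(n^4)

Compare the terms by growth order. For large n, n^a · (log n)^b dominates n^a' · (log n)^b' iff a > a', or (a = a' and b > b'). Ranking the 3 terms shows the dominant one is n^4. Hence f(n) ∈ Θ(n^4).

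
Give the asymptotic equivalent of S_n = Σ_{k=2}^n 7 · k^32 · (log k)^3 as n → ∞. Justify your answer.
S_n ~ 7 · n^33 · (log n)^3 / 33

By integral comparison, S_n = ∫_1^n 7 · x^32 · (log x)^3 dx + O(n^32 · (log n)^3). For the integral, the leading term of ∫_1^n x^32 (log x)^3 dx is n^33/33 · (log n)^3 (by repeated integration by parts; each step lowers the log-exponent and produces a relatively O(1/log n) correction). Hence S_n ~ 7 · n^33 · (log n)^3 / 33.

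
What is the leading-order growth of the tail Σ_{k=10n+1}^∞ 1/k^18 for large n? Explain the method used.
Σ_{k>10n} 1/k^18 ~ 1/(17 · (10n)^17)

Compare to the integral: ∫_{10n}^∞ x^(−18) dx = [−x^(−17)/17]_{10n}^∞ = 1/((18−1)·(10n)^17). Euler-Maclaurin then gives
  Σ_{k>10n} 1/k^18 = ∫_{10n}^∞ dx/x^18 − 1/(2·(10n)^18) + O(1/(10n)^19).
(Equivalently this is ζ(18) − Σ_{k≤10n} 1/k^18.)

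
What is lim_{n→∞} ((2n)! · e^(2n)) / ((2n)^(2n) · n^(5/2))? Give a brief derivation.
lim = 0

Stirling: (2n)! ~ sqrt(2π·2n) · (2n/e)^(2n). Hence
  (2n)! · e^(2n) / (2n)^(2n) ~ sqrt(2π·2n).
Dividing by n^(5/2): sqrt(2π·2n) / n^(5/2) = sqrt(2π·2) · n^((1−5)/2), so the expression behaves like sqrt(2π·2) · n^((1−5)/2) → 0.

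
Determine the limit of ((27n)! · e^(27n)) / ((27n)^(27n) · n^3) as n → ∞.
lim = 0

Stirling: (27n)! ~ sqrt(2π·27n) · (27n/e)^(27n). Hence
  (27n)! · e^(27n) / (27n)^(27n) ~ sqrt(2π·27n).
Dividing by n^3: sqrt(2π·27n) / n^3 = sqrt(2π·27) · n^((1−6)/2), so the expression behaves like sqrt(2π·27) · n^((1−6)/2) → 0.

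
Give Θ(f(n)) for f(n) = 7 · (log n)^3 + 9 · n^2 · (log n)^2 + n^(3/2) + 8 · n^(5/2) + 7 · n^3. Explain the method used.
f(n) ∈ Θ(n^3)

Compare the terms by growth order. For large n, n^a · (log n)^b dominates n^a' · (log n)^b' iff a > a', or (a = a' and b > b'). Ranking the 5 terms shows the dominant one is 7 · n^3. Hence f(n) ∈ Θ(n^3).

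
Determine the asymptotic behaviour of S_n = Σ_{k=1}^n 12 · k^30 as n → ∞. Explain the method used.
S_n ~ 12 · n^31 / 31

By integral comparison (Euler-Maclaurin), Σ_{k=1}^n 12 · k^30 = 12 · ∫_0^n x^30 dx + O(n^30) = 12 · n^31/31 + O(n^30). (Equivalently, Faulhaber's formula gives the same leading term.)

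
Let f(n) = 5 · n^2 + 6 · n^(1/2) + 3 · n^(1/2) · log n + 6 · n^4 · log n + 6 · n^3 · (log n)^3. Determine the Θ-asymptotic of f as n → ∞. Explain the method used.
f(n) ∈ Θ(n^4 · log n)

Compare the terms by growth order. For large n, n^a · (log n)^b dominates n^a' · (log n)^b' iff a > a', or (a = a' and b > b'). Ranking the 5 terms shows the dominant one is 6 · n^4 · log n. Hence f(n) ∈ Θ(n^4 · log n).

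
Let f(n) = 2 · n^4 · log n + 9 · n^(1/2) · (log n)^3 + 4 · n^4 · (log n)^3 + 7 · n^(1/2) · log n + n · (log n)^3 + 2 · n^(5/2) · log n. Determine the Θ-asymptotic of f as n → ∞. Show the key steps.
f(n) ∈ Θ(n^4 · (log n)^3)

Compare the terms by growth order. For large n, n^a · (log n)^b dominates n^a' · (log n)^b' iff a > a', or (a = a' and b > b'). Ranking the 6 terms shows the dominant one is 4 · n^4 · (log n)^3. Hence f(n) ∈ Θ(n^4 · (log n)^3).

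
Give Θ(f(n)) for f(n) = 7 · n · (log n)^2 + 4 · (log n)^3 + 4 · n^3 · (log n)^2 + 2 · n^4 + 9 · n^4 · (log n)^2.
f(n) ∈ Θ(n^4 · (log n)^2)

Compare the terms by growth order. For large n, n^a · (log n)^b dominates n^a' · (log n)^b' iff a > a', or (a = a' and b > b'). Ranking the 5 terms shows the dominant one is 9 · n^4 · (log n)^2. Hence f(n) ∈ Θ(n^4 · (log n)^2).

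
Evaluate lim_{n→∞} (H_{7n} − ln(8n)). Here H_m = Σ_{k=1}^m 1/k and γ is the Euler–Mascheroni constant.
lim = ln(7/8) + γ

By Euler-Maclaurin, H_m = ln m + γ + O(1/m). So
  H_{7n} − ln(8n) = ln(7n) + γ − ln(8n) + O(1/n)
                       = ln(7/8) + γ + O(1/n).
Hence the limit is ln(7/8) + γ.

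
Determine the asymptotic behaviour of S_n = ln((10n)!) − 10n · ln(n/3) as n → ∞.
S_n ~ 10n · (ln 30 − 1) + O(ln n)

Stirling: ln((10n)!) = 10n ln(10n) − 10n + O(ln n).
  S_n = 10n ln(10n) − 10n − 10n ln(n/3) + O(ln n)
      = 10n ln(10n) − 10n ln n + 10n ln 3 − 10n + O(ln n)
      = 10n ln 10 + 10n ln 3 − 10n + O(ln n)
      = 10n (ln 30 − 1) + O(ln n).
Numerically ln(30) − 1 ≈ 2.4012.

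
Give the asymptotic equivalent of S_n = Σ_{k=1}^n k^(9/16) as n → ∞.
S_n ~ (16/25) · n^(25/16)

Integral comparison: Σ_{k=1}^n k^(9/16) = ∫_0^n x^(9/16) dx + O(n^(9/16)). The integral is n^(1 + 9/16) / (1 + 9/16) = n^((9+16)/16) / ((9+16)/16) = (16/25) · n^(25/16).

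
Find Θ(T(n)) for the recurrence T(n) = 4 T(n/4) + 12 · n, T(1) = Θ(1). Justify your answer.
T(n) = Θ(n log n)

log_4 4 = 1, and f(n) = 12 · n = Θ(n^(log_4 4)). This is Case 2 of the master theorem: T(n) = Θ(f(n) · log n) = Θ(n log n).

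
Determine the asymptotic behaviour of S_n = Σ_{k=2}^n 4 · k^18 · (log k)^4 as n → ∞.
S_n ~ 4 · n^19 · (log n)^4 / 19

By integral comparison, S_n = ∫_1^n 4 · x^18 · (log x)^4 dx + O(n^18 · (log n)^4). For the integral, the leading term of ∫_1^n x^18 (log x)^4 dx is n^19/19 · (log n)^4 (by repeated integration by parts; each step lowers the log-exponent and produces a relatively O(1/log n) correction). Hence S_n ~ 4 · n^19 · (log n)^4 / 19.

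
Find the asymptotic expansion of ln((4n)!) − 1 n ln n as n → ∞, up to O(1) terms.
ln((4n)!) − 1 n ln n = 3 n ln n + 4(ln 4 − 1) n + (1/2) ln(2π·4n) + O(1/n)

Stirling: ln((4n)!) = 4n ln(4n) − 4n + (1/2) ln(2π·4n) + O(1/n).
Expand 4n ln(4n) = 4n (ln n + ln 4) = 4n ln n + 4n ln 4.
Subtract 1n ln n: leading term is (4 − 1) n ln n = 3 n ln n. The next term is 4n ln 4 − 4n = 4(ln 4 − 1) n. Then the (1/2) ln(2π·4n) correction.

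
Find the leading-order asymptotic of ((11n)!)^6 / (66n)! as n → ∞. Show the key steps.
((11n)!)^6/(66n)! ~ ((2π·11n)^(5/2) / sqrt(6)) · 6^(−6·11n)  →  0

Write N = 11n. Stirling: N! ~ sqrt(2π N)(N/e)^N and (6N)! ~ sqrt(2π·6N)·(6N/e)^(6N).
  (N!)^6/(6N)! ~ (2π N)^(6/2) (N/e)^(6N) / [sqrt(2π·6N) (6N/e)^(6N)]
     = (2π N)^(6/2) / sqrt(2π·6N) · (N/(6N))^(6N)
     = (2π N)^((6−1)/2) / sqrt(6) · 6^(−6N).
Since 6^6 > 1, the factor 6^(−6N) decays exponentially, so the ratio → 0. Substituting N = 11n gives the stated form.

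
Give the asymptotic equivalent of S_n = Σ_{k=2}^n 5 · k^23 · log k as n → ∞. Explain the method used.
S_n ~ 5 · n^24 log n / 24 − 5 · n^24 / 576

By integral comparison, S_n = ∫_1^n 5 · x^23 · log x dx + O(n^23 · log n). For the integral, ∫ x^23 log x dx = n^24 log n / 24 − n^24/576 (integration by parts). Hence S_n ~ 5 · n^24 log n / 24 − 5 · n^24 / 576.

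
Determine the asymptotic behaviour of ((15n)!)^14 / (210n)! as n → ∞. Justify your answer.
((15n)!)^14/(210n)! ~ ((2π·15n)^(13/2) / sqrt(14)) · 14^(−14·15n)  →  0

Write N = 15n. Stirling: N! ~ sqrt(2π N)(N/e)^N and (14N)! ~ sqrt(2π·14N)·(14N/e)^(14N).
  (N!)^14/(14N)! ~ (2π N)^(14/2) (N/e)^(14N) / [sqrt(2π·14N) (14N/e)^(14N)]
     = (2π N)^(14/2) / sqrt(2π·14N) · (N/(14N))^(14N)
     = (2π N)^((14−1)/2) / sqrt(14) · 14^(−14N).
Since 14^14 > 1, the factor 14^(−14N) decays exponentially, so the ratio → 0. Substituting N = 15n gives the stated form.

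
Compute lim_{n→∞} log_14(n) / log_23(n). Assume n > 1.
lim = ln(23) / ln(14) = log_14(23)

Change of base: log_14(n) = ln n / ln 14 and log_23(n) = ln n / ln 23. The ratio is (ln n / ln 14) · (ln 23 / ln n) = ln 23 / ln 14, a constant independent of n. So the limit is ln 23 / ln 14 = log_14(23).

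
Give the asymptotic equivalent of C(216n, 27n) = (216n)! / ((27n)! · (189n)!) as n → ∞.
C(216n, 27n) ~ (16777216/823543)^(27n) · sqrt(4/(7π·27n))

Write N = 27n. Apply Stirling to each factorial:
  (8N)! ~ sqrt(2π·8N) · (8N/e)^(8N),
  N! ~ sqrt(2π N) · (N/e)^N,
  (7N)! ~ sqrt(2π·7N) · (7N/e)^(7N).
The exponential factors combine to (8N)^(8N) / (N^N · (7N)^(7N)) = 8^(8N)/7^(7N) = (8^8/7^7)^N = (16777216/823543)^N.
The square-root prefactors combine to sqrt(2π·8N) / (sqrt(2π N)·sqrt(2π·7N)) = sqrt(8 / (2π·7·N)) = sqrt(4/(7π·27n)).
Substituting N = 27n: C(216n, 27n) ~ (16777216/823543)^(27n) · sqrt(4/(7π·27n)).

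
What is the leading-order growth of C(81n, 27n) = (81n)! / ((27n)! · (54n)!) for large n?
C(81n, 27n) ~ (27/4)^(27n) · sqrt(3/(4π·27n))

Write N = 27n. Apply Stirling to each factorial:
  (3N)! ~ sqrt(2π·3N) · (3N/e)^(3N),
  N! ~ sqrt(2π N) · (N/e)^N,
  (2N)! ~ sqrt(2π·2N) · (2N/e)^(2N).
The exponential factors combine to (3N)^(3N) / (N^N · (2N)^(2N)) = 3^(3N)/2^(2N) = (3^3/2^2)^N = (27/4)^N.
The square-root prefactors combine to sqrt(2π·3N) / (sqrt(2π N)·sqrt(2π·2N)) = sqrt(3 / (2π·2·N)) = sqrt(3/(4π·27n)).
Substituting N = 27n: C(81n, 27n) ~ (27/4)^(27n) · sqrt(3/(4π·27n)).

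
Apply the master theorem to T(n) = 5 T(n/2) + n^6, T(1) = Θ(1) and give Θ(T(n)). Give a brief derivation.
T(n) = Θ(n^6)

log_2 5 ≈ 2.322. f(n) = n^6 dominates n^(log_2 5) since 6 > 2.322, and the regularity condition a·f(n/b) = 5·(n/2)^6 = (5/64)·n^6 ≤ c·f(n) holds with c = 5/64 ≈ 0.0781 < 1. So this is Case 3: T(n) = Θ(f(n)) = Θ(n^6).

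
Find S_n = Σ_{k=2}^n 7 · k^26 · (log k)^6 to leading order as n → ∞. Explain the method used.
S_n ~ 7 · n^27 · (log n)^6 / 27

By integral comparison, S_n = ∫_1^n 7 · x^26 · (log x)^6 dx + O(n^26 · (log n)^6). For the integral, the leading term of ∫_1^n x^26 (log x)^6 dx is n^27/27 · (log n)^6 (by repeated integration by parts; each step lowers the log-exponent and produces a relatively O(1/log n) correction). Hence S_n ~ 7 · n^27 · (log n)^6 / 27.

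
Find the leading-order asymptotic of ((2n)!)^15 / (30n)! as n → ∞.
((2n)!)^15/(30n)! ~ ((2π·2n)^(14/2) / sqrt(15)) · 15^(−15·2n)  →  0

Write N = 2n. Stirling: N! ~ sqrt(2π N)(N/e)^N and (15N)! ~ sqrt(2π·15N)·(15N/e)^(15N).
  (N!)^15/(15N)! ~ (2π N)^(15/2) (N/e)^(15N) / [sqrt(2π·15N) (15N/e)^(15N)]
     = (2π N)^(15/2) / sqrt(2π·15N) · (N/(15N))^(15N)
     = (2π N)^((15−1)/2) / sqrt(15) · 15^(−15N).
Since 15^15 > 1, the factor 15^(−15N) decays exponentially, so the ratio → 0. Substituting N = 2n gives the stated form.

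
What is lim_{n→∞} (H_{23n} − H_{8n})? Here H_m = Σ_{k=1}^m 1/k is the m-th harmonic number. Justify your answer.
lim = ln(23/8)

Euler-Maclaurin gives H_m = ln m + γ + 1/(2m) + O(1/m^2). The γ and O(1/m) terms cancel in the difference:
  H_{23n} − H_{8n} = ln(23n) − ln(8n) + O(1/n) = ln(23/8) + O(1/n).
Hence the limit is ln(23/8).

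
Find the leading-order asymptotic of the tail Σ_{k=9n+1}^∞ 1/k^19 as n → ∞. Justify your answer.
Σ_{k>9n} 1/k^19 ~ 1/(18 · (9n)^18)

Compare to the integral: ∫_{9n}^∞ x^(−19) dx = [−x^(−18)/18]_{9n}^∞ = 1/((19−1)·(9n)^18). Euler-Maclaurin then gives
  Σ_{k>9n} 1/k^19 = ∫_{9n}^∞ dx/x^19 − 1/(2·(9n)^19) + O(1/(9n)^20).
(Equivalently this is ζ(19) − Σ_{k≤9n} 1/k^19.)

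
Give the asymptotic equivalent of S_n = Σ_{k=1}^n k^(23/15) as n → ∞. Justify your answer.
S_n ~ (15/38) · n^(38/15)

Integral comparison: Σ_{k=1}^n k^(23/15) = ∫_0^n x^(23/15) dx + O(n^(23/15)). The integral is n^(1 + 23/15) / (1 + 23/15) = n^((23+15)/15) / ((23+15)/15) = (15/38) · n^(38/15).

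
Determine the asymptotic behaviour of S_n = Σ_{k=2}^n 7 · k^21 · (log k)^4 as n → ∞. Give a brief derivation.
S_n ~ 7 · n^22 · (log n)^4 / 22

By integral comparison, S_n = ∫_1^n 7 · x^21 · (log x)^4 dx + O(n^21 · (log n)^4). For the integral, the leading term of ∫_1^n x^21 (log x)^4 dx is n^22/22 · (log n)^4 (by repeated integration by parts; each step lowers the log-exponent and produces a relatively O(1/log n) correction). Hence S_n ~ 7 · n^22 · (log n)^4 / 22.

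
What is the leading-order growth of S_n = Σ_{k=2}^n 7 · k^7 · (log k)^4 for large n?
S_n ~ 7 · n^8 · (log n)^4 / 8

By integral comparison, S_n = ∫_1^n 7 · x^7 · (log x)^4 dx + O(n^7 · (log n)^4). For the integral, the leading term of ∫_1^n x^7 (log x)^4 dx is n^8/8 · (log n)^4 (by repeated integration by parts; each step lowers the log-exponent and produces a relatively O(1/log n) correction). Hence S_n ~ 7 · n^8 · (log n)^4 / 8.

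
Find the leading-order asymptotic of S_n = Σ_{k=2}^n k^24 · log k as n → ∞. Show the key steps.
S_n ~ n^25 log n / 25 − n^25 / 625

By integral comparison, S_n = ∫_1^n x^24 · log x dx + O(n^24 · log n). For the integral, ∫ x^24 log x dx = n^25 log n / 25 − n^25/625 (integration by parts). Hence S_n ~ n^25 log n / 25 − n^25 / 625.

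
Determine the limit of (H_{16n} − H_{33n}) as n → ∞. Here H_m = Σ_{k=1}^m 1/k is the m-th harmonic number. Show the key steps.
lim = ln(16/33)

Euler-Maclaurin gives H_m = ln m + γ + 1/(2m) + O(1/m^2). The γ and O(1/m) terms cancel in the difference:
  H_{16n} − H_{33n} = ln(16n) − ln(33n) + O(1/n) = ln(16/33) + O(1/n).
Hence the limit is ln(16/33).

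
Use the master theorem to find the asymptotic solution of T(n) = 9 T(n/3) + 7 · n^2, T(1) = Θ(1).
T(n) = Θ(n^2 log n)

log_3 9 = 2, and f(n) = 7 · n^2 = Θ(n^(log_3 9)). This is Case 2 of the master theorem: T(n) = Θ(f(n) · log n) = Θ(n^2 log n).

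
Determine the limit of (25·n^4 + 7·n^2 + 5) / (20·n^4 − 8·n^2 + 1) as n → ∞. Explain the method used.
lim = 25/20 = 5/4

For large n the leading n^4 terms dominate both numerator and denominator. Dividing top and bottom by n^4, every other term tends to 0, leaving 25/20 = 5/4.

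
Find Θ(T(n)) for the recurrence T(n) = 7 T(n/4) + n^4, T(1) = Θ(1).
T(n) = Θ(n^4)

log_4 7 ≈ 1.404. f(n) = n^4 dominates n^(log_4 7) since 4 > 1.404, and the regularity condition a·f(n/b) = 7·(n/4)^4 = (7/256)·n^4 ≤ c·f(n) holds with c = 7/256 ≈ 0.0273 < 1. So this is Case 3: T(n) = Θ(f(n)) = Θ(n^4).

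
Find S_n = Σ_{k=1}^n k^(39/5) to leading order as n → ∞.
S_n ~ (5/44) · n^(44/5)

Integral comparison: Σ_{k=1}^n k^(39/5) = ∫_0^n x^(39/5) dx + O(n^(39/5)). The integral is n^(1 + 39/5) / (1 + 39/5) = n^((39+5)/5) / ((39+5)/5) = (5/44) · n^(44/5).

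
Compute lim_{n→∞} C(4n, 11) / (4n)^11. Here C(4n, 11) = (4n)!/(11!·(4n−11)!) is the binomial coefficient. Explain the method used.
lim = 1/11! = 1/39916800

With N = 4n → ∞: C(N, 11) / N^11 = [N(N−1)…(N−10)] / (11! · N^11) = (1/11!) · 1 · (1 − 1/(4n)) · … · (1 − 10/(4n)). Each factor → 1 as N → ∞, so the limit is 1/11! = 1/39916800.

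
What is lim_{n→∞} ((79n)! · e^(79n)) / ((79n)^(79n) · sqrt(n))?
lim = sqrt(2π·79)

Stirling: (79n)! ~ sqrt(2π·79n) · (79n/e)^(79n). Hence
  (79n)! · e^(79n) / (79n)^(79n) ~ sqrt(2π·79n).
Dividing by sqrt(n): sqrt(2π·79n) / sqrt(n) = sqrt(2π·79) · n^((1−1)/2), so the limit is sqrt(2π·79).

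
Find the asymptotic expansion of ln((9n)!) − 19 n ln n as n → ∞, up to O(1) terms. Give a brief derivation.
ln((9n)!) − 19 n ln n = −10 n ln n + 9(ln 9 − 1) n + (1/2) ln(2π·9n) + O(1/n)

Stirling: ln((9n)!) = 9n ln(9n) − 9n + (1/2) ln(2π·9n) + O(1/n).
Expand 9n ln(9n) = 9n (ln n + ln 9) = 9n ln n + 9n ln 9.
Subtract 19n ln n: leading term is (9 − 19) n ln n = −10 n ln n. The next term is 9n ln 9 − 9n = 9(ln 9 − 1) n. Then the (1/2) ln(2π·9n) correction.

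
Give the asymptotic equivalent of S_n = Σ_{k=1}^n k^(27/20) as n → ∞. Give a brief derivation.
S_n ~ (20/47) · n^(47/20)

Integral comparison: Σ_{k=1}^n k^(27/20) = ∫_0^n x^(27/20) dx + O(n^(27/20)). The integral is n^(1 + 27/20) / (1 + 27/20) = n^((27+20)/20) / ((27+20)/20) = (20/47) · n^(47/20).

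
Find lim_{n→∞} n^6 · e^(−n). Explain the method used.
lim = 0

Exponentials with base > 1 dominate every fixed polynomial: for any fixed c, n^c / e^n → 0 as n → ∞ (e.g. by the ratio test, or since e^n grows faster than any power of n). Hence n^6 · e^(−n) = n^6 / e^n → 0.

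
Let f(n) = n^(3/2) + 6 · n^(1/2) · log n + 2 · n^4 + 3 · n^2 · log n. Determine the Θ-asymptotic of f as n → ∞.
f(n) ∈ Θ(n^4)

Compare the terms by growth order. For large n, n^a · (log n)^b dominates n^a' · (log n)^b' iff a > a', or (a = a' and b > b'). Ranking the 4 terms shows the dominant one is 2 · n^4. Hence f(n) ∈ Θ(n^4).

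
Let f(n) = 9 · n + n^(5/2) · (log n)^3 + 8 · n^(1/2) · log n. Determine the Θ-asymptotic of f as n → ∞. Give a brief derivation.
f(n) ∈ Θ(n^(5/2) · (log n)^3)

Compare the terms by growth order. For large n, n^a · (log n)^b dominates n^a' · (log n)^b' iff a > a', or (a = a' and b > b'). Ranking the 3 terms shows the dominant one is n^(5/2) · (log n)^3. Hence f(n) ∈ Θ(n^(5/2) · (log n)^3).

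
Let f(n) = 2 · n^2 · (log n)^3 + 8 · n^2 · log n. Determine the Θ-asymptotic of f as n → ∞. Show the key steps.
f(n) ∈ Θ(n^2 · (log n)^3)

Compare the terms by growth order. For large n, n^a · (log n)^b dominates n^a' · (log n)^b' iff a > a', or (a = a' and b > b'). Ranking the 2 terms shows the dominant one is 2 · n^2 · (log n)^3. Hence f(n) ∈ Θ(n^2 · (log n)^3).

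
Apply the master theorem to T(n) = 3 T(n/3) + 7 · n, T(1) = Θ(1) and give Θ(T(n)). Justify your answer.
T(n) = Θ(n log n)

log_3 3 = 1, and f(n) = 7 · n = Θ(n^(log_3 3)). This is Case 2 of the master theorem: T(n) = Θ(f(n) · log n) = Θ(n log n).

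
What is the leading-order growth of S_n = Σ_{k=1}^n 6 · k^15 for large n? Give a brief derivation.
S_n ~ 3 · n^16 / 8

By integral comparison (Euler-Maclaurin), Σ_{k=1}^n 6 · k^15 = 6 · ∫_0^n x^15 dx + O(n^15) = 6 · n^16/16 = 3 · n^16 / 8 + O(n^15). (Equivalently, Faulhaber's formula gives the same leading term.)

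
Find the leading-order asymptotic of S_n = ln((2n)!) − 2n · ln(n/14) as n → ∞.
S_n ~ 2n · (ln 28 − 1) + O(ln n)

Stirling: ln((2n)!) = 2n ln(2n) − 2n + O(ln n).
  S_n = 2n ln(2n) − 2n − 2n ln(n/14) + O(ln n)
      = 2n ln(2n) − 2n ln n + 2n ln 14 − 2n + O(ln n)
      = 2n ln 2 + 2n ln 14 − 2n + O(ln n)
      = 2n (ln 28 − 1) + O(ln n).
Numerically ln(28) − 1 ≈ 2.3322.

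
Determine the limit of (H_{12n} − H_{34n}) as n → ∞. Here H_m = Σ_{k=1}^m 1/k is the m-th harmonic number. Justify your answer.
lim = ln(12/34) = ln(6/17)

Euler-Maclaurin gives H_m = ln m + γ + 1/(2m) + O(1/m^2). The γ and O(1/m) terms cancel in the difference:
  H_{12n} − H_{34n} = ln(12n) − ln(34n) + O(1/n) = ln(12/34) + O(1/n).
Hence the limit is ln(12/34) = ln(6/17).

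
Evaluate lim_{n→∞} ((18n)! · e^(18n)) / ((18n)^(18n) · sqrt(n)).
lim = sqrt(2π·18)

Stirling: (18n)! ~ sqrt(2π·18n) · (18n/e)^(18n). Hence
  (18n)! · e^(18n) / (18n)^(18n) ~ sqrt(2π·18n).
Dividing by sqrt(n): sqrt(2π·18n) / sqrt(n) = sqrt(2π·18) · n^((1−1)/2), so the limit is sqrt(2π·18).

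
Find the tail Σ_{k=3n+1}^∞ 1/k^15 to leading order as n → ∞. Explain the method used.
Σ_{k>3n} 1/k^15 ~ 1/(14 · (3n)^14)

Compare to the integral: ∫_{3n}^∞ x^(−15) dx = [−x^(−14)/14]_{3n}^∞ = 1/((15−1)·(3n)^14). Euler-Maclaurin then gives
  Σ_{k>3n} 1/k^15 = ∫_{3n}^∞ dx/x^15 − 1/(2·(3n)^15) + O(1/(3n)^16).
(Equivalently this is ζ(15) − Σ_{k≤3n} 1/k^15.)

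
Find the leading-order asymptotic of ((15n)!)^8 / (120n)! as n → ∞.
((15n)!)^8/(120n)! ~ ((2π·15n)^(7/2) / sqrt(8)) · 8^(−8·15n)  →  0

Write N = 15n. Stirling: N! ~ sqrt(2π N)(N/e)^N and (8N)! ~ sqrt(2π·8N)·(8N/e)^(8N).
  (N!)^8/(8N)! ~ (2π N)^(8/2) (N/e)^(8N) / [sqrt(2π·8N) (8N/e)^(8N)]
     = (2π N)^(8/2) / sqrt(2π·8N) · (N/(8N))^(8N)
     = (2π N)^((8−1)/2) / sqrt(8) · 8^(−8N).
Since 8^8 > 1, the factor 8^(−8N) decays exponentially, so the ratio → 0. Substituting N = 15n gives the stated form.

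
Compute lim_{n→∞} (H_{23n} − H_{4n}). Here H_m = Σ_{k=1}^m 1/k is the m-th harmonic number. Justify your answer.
lim = ln(23/4)

Euler-Maclaurin gives H_m = ln m + γ + 1/(2m) + O(1/m^2). The γ and O(1/m) terms cancel in the difference:
  H_{23n} − H_{4n} = ln(23n) − ln(4n) + O(1/n) = ln(23/4) + O(1/n).
Hence the limit is ln(23/4).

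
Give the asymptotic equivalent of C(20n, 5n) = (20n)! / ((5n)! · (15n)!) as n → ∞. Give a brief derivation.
C(20n, 5n) ~ (256/27)^(5n) · sqrt(2/(3π·5n))

Write N = 5n. Apply Stirling to each factorial:
  (4N)! ~ sqrt(2π·4N) · (4N/e)^(4N),
  N! ~ sqrt(2π N) · (N/e)^N,
  (3N)! ~ sqrt(2π·3N) · (3N/e)^(3N).
The exponential factors combine to (4N)^(4N) / (N^N · (3N)^(3N)) = 4^(4N)/3^(3N) = (4^4/3^3)^N = (256/27)^N.
The square-root prefactors combine to sqrt(2π·4N) / (sqrt(2π N)·sqrt(2π·3N)) = sqrt(4 / (2π·3·N)) = sqrt(2/(3π·5n)).
Substituting N = 5n: C(20n, 5n) ~ (256/27)^(5n) · sqrt(2/(3π·5n)).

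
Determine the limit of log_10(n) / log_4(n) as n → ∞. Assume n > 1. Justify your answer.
lim = ln(4) / ln(10) = log_10(4)

Change of base: log_10(n) = ln n / ln 10 and log_4(n) = ln n / ln 4. The ratio is (ln n / ln 10) · (ln 4 / ln n) = ln 4 / ln 10, a constant independent of n. So the limit is ln 4 / ln 10 = log_10(4).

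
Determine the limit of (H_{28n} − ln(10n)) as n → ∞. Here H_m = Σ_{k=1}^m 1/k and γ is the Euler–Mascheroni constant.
lim = ln(14/5) + γ

By Euler-Maclaurin, H_m = ln m + γ + O(1/m). So
  H_{28n} − ln(10n) = ln(28n) + γ − ln(10n) + O(1/n)
                       = ln(28/10) + γ + O(1/n).
Hence the limit is ln(28/10) + γ (= ln(14/5)).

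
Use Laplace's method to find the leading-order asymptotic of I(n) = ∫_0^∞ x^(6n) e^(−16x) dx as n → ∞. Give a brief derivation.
I(n) ~ (sqrt(2π·6n) / 16) · (6n/(16e))^(6n)

Write the integrand as exp(6n ln x − 16x) and set f(x) = 6n ln x − 16x. Then f'(x) = 6n/x − 16 = 0 at x* = 6n/16, and f''(x*) = −6n/x*^2 = −16^2/(6n). Laplace's method (interior maximum) gives
  I(n) ~ e^(f(x*)) · sqrt(2π / |f''(x*)|)
        = exp(6n ln(6n/16) − 6n) · sqrt(2π · 6n / 16^2)
        = (6n/16)^(6n) e^(−6n) · sqrt(2π·6n) / 16
        = (sqrt(2π·6n) / 16) · (6n/(16e))^(6n).
This matches Γ(6n+1)/16^(6n+1) with Stirling applied to Γ.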